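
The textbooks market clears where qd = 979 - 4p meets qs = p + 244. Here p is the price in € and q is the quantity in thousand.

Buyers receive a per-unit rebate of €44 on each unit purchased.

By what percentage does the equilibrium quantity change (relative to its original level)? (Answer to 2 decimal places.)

Original equilibrium: 979 - 4p = p + 244 gives 735 = 5p, so p = 147 and q = 391.
Since buyers' out-of-pocket price is the market price minus the rebate, the effective demand curve becomes qd = 1155 - 4p.
Clearing the new market: 1155 - 4p = p + 244, so p = 182.2 and q = 426.2.
%Δq = (426.2 − 391) / 391 × 100 = +9.00%.

+9.00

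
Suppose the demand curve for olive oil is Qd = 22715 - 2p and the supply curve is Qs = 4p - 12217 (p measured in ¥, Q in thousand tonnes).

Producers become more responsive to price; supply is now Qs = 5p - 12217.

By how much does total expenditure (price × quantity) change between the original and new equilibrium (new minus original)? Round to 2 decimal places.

Before the shock: 22715 - 2p = 4p - 12217 ⇒ 34932 = 6p ⇒ p = 5822, Q = 11071.
The shock moves the curves to Qd = 22715 - 2p and Qs = 5p - 12217.
Setting them equal: 22715 - 2p = 5p - 12217 → 34932 = 7p, so p = 34932/7 ≈ 4990.2857 and Q = 89141/7 ≈ 12734.4286.
Expenditure moves from 5822×11071 = 64455362 to 4990.2857×12734.4286 = 63548436.9796; change = -906925.02.

-906925.02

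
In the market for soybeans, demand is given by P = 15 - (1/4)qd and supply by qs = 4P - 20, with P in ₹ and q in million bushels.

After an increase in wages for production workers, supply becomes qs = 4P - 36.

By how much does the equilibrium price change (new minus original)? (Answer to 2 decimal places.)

Initially, 60 - 4P = 4P - 20, so 80 = 8P and P = 10, q = 20.
The shock moves the curves to qd = 60 - 4P and qs = 4P - 36.
Clearing the new market: 60 - 4P = 4P - 36, so P = 12 and q = 12.
ΔP = 12 − 10 = +2.00.

+2.00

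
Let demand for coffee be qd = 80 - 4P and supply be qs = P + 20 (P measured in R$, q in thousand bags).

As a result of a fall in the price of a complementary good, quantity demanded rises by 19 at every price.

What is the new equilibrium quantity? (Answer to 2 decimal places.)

35.80

Original equilibrium: 80 - 4P = P + 20 gives 60 = 5P, so P = 12 and q = 32.
After the shift, demand is qd = 99 - 4P and supply is qs = P + 20.
Setting them equal: 99 - 4P = P + 20 → 79 = 5P, so P = 15.8 and q = 35.8.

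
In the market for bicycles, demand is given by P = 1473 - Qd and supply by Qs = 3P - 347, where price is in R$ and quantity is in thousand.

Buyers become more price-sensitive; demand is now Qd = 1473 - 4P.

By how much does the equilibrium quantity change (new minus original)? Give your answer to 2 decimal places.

Initially, 1473 - P = 3P - 347, so 1820 = 4P and P = 455, Q = 1018.
After the shift, demand is Qd = 1473 - 4P and supply is Qs = 3P - 347.
Setting them equal: 1473 - 4P = 3P - 347 → 1820 = 7P, so P = 260 and Q = 433.
ΔQ = 433 − 1018 = -585.00.

-585.00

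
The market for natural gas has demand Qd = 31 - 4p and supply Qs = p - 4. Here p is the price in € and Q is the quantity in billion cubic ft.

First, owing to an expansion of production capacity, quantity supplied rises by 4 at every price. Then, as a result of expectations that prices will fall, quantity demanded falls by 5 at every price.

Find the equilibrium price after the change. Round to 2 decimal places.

Solve the original market: 31 - 4p = p - 4, hence p = 7 and Q = 3.
With the change applied: demand Qd = 26 - 4p, supply Qs = p.
Setting them equal: 26 - 4p = p → 26 = 5p, so p = 5.2 and Q = 5.2.

5.20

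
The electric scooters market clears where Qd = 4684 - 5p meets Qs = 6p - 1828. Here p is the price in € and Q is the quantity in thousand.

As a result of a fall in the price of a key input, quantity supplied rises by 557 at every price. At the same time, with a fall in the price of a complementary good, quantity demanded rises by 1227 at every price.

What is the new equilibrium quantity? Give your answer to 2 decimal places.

Before the shock: 4684 - 5p = 6p - 1828 ⇒ 6512 = 11p ⇒ p = 592, Q = 1724.
The new curves are Qd = 5911 - 5p (demand) and Qs = 6p - 1271 (supply).
Equate the new curves: 5911 - 5p = 6p - 1271, giving 7182 = 11p, p = 7182/11 ≈ 652.9091, Q = 29111/11 ≈ 2646.4545.

2646.45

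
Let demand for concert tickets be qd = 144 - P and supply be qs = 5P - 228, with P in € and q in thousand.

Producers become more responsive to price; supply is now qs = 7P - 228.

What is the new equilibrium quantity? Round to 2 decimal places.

97.50

Initially, 144 - P = 5P - 228, so 372 = 6P and P = 62, q = 82.
The shock moves the curves to qd = 144 - P and qs = 7P - 228.
Clearing the new market: 144 - P = 7P - 228, so P = 46.5 and q = 97.5.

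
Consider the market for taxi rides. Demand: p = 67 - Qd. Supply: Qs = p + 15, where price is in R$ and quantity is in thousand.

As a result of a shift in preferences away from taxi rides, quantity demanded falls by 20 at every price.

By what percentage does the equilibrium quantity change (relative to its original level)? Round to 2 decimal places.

-24.39

Initially, 67 - p = p + 15, so 52 = 2p and p = 26, Q = 41.
With the change applied: demand Qd = 47 - p, supply Qs = p + 15.
Setting them equal: 47 - p = p + 15 → 32 = 2p, so p = 16 and Q = 31.
%ΔQ = (31 − 41) / 41 × 100 = -24.39%.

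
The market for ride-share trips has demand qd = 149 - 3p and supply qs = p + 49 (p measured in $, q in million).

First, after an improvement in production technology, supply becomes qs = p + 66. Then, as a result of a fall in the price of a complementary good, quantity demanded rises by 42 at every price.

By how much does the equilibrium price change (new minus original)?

+6.25

Before the shock: 149 - 3p = p + 49 ⇒ 100 = 4p ⇒ p = 25, q = 74.
The new curves are qd = 191 - 3p (demand) and qs = p + 66 (supply).
Setting them equal: 191 - 3p = p + 66 → 125 = 4p, so p = 31.25 and q = 97.25.
Δp = 31.25 − 25 = +6.25.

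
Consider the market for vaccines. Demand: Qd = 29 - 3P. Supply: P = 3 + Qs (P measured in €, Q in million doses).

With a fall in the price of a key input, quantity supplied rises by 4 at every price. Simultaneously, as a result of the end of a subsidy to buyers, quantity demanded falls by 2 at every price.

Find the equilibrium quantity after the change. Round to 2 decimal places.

7.50

Solve the original market: 29 - 3P = P - 3, hence P = 8 and Q = 5.
With the change applied: demand Qd = 27 - 3P, supply Qs = P + 1.
Setting them equal: 27 - 3P = P + 1 → 26 = 4P, so P = 6.5 and Q = 7.5.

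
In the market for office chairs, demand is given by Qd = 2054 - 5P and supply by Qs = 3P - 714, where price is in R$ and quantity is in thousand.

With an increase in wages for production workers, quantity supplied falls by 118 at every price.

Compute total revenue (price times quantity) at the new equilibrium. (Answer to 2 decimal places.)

90277.69

Original equilibrium: 2054 - 5P = 3P - 714 gives 2768 = 8P, so P = 346 and Q = 324.
With the change applied: demand Qd = 2054 - 5P, supply Qs = 3P - 832.
Clearing the new market: 2054 - 5P = 3P - 832, so P = 360.75 and Q = 250.25.
New expenditure = 360.75 × 250.25 = 90277.69.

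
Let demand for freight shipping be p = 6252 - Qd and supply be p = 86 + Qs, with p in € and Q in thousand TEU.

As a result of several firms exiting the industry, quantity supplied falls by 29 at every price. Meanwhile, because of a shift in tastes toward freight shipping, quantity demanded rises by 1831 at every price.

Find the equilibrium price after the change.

4099

Before the shock: 6252 - p = p - 86 ⇒ 6338 = 2p ⇒ p = 3169, Q = 3083.
The new curves are Qd = 8083 - p (demand) and Qs = p - 115 (supply).
Equate the new curves: 8083 - p = p - 115, giving 8198 = 2p, p = 4099, Q = 3984.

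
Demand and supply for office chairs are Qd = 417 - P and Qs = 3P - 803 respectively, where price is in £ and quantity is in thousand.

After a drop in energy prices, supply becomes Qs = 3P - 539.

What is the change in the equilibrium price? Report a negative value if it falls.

-66

Initially, 417 - P = 3P - 803, so 1220 = 4P and P = 305, Q = 112.
The new curves are Qd = 417 - P (demand) and Qs = 3P - 539 (supply).
New equilibrium: 417 - P = 3P - 539 ⇒ 956 = 4P ⇒ P = 239, Q = 178.
ΔP = 239 − 305 = -66.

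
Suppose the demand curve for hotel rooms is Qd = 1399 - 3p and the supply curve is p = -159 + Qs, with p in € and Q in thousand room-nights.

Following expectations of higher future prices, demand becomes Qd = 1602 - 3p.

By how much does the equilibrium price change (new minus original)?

Before the shock: 1399 - 3p = p + 159 ⇒ 1240 = 4p ⇒ p = 310, Q = 469.
The shock moves the curves to Qd = 1602 - 3p and Qs = p + 159.
Clearing the new market: 1602 - 3p = p + 159, so p = 360.75 and Q = 519.75.
Δp = 360.75 − 310 = +50.75.

+50.75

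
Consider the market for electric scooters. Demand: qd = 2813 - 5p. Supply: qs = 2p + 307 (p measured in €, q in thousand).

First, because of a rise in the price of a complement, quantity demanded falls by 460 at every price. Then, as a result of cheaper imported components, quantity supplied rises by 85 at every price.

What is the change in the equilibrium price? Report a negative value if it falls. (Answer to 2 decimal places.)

-77.86

Original equilibrium: 2813 - 5p = 2p + 307 gives 2506 = 7p, so p = 358 and q = 1023.
After the shift, demand is qd = 2353 - 5p and supply is qs = 2p + 392.
Setting them equal: 2353 - 5p = 2p + 392 → 1961 = 7p, so p = 1961/7 ≈ 280.1429 and q = 6666/7 ≈ 952.2857.
Δp = 280.1429 − 358 = -77.86.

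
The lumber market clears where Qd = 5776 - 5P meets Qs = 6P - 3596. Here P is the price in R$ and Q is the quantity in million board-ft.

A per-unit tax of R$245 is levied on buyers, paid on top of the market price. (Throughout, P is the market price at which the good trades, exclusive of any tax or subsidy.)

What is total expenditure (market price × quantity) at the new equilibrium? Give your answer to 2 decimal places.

627924.98

Solve the original market: 5776 - 5P = 6P - 3596, hence P = 852 and Q = 1516.
Since buyers pay the price plus the tax, the effective demand curve becomes Qd = 4551 - 5P.
Clearing the new market: 4551 - 5P = 6P - 3596, so P = 8147/11 ≈ 740.6364 and Q = 9326/11 ≈ 847.8182.
New expenditure = 740.6364 × 847.8182 = 627924.98.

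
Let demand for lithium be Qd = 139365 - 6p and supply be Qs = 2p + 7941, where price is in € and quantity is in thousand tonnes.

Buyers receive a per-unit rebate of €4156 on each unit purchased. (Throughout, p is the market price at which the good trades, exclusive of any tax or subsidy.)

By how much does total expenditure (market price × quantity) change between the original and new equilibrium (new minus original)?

Original equilibrium: 139365 - 6p = 2p + 7941 gives 131424 = 8p, so p = 16428 and Q = 40797.
Since buyers' out-of-pocket price is the market price minus the rebate, the effective demand curve becomes Qd = 164301 - 6p.
Setting them equal: 164301 - 6p = 2p + 7941 → 156360 = 8p, so p = 19545 and Q = 47031.
Expenditure moves from 16428×40797 = 670213116 to 19545×47031 = 919220895; change = +249007779.

+249007779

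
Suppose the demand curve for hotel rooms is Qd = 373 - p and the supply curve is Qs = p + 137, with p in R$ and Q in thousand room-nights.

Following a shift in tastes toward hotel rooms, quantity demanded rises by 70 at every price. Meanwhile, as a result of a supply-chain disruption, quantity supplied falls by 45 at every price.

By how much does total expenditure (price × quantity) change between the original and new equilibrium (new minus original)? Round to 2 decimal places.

Before the shock: 373 - p = p + 137 ⇒ 236 = 2p ⇒ p = 118, Q = 255.
With the change applied: demand Qd = 443 - p, supply Qs = p + 92.
New equilibrium: 443 - p = p + 92 ⇒ 351 = 2p ⇒ p = 175.5, Q = 267.5.
Expenditure moves from 118×255 = 30090 to 175.5×267.5 = 46946.25; change = +16856.25.

+16856.25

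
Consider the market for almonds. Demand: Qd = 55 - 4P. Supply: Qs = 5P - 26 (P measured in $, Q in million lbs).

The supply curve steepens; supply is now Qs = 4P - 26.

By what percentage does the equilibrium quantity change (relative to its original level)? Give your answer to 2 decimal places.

Solve the original market: 55 - 4P = 5P - 26, hence P = 9 and Q = 19.
With the change applied: demand Qd = 55 - 4P, supply Qs = 4P - 26.
New equilibrium: 55 - 4P = 4P - 26 ⇒ 81 = 8P ⇒ P = 10.125, Q = 14.5.
%ΔQ = (14.5 − 19) / 19 × 100 = -23.68%.

-23.68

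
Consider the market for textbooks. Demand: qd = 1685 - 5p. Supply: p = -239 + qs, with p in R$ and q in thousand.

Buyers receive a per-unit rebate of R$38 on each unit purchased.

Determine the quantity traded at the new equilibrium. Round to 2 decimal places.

511.67

Before the shock: 1685 - 5p = p + 239 ⇒ 1446 = 6p ⇒ p = 241, q = 480.
Since buyers' out-of-pocket price is the market price minus the rebate, the effective demand curve becomes qd = 1875 - 5p.
Clearing the new market: 1875 - 5p = p + 239, so p = 818/3 ≈ 272.6667 and q = 1535/3 ≈ 511.6667.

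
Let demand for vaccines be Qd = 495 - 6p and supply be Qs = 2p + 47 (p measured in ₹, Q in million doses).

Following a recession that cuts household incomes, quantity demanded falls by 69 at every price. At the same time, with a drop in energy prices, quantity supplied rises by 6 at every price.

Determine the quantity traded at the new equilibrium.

146.25

Original equilibrium: 495 - 6p = 2p + 47 gives 448 = 8p, so p = 56 and Q = 159.
The shock moves the curves to Qd = 426 - 6p and Qs = 2p + 53.
New equilibrium: 426 - 6p = 2p + 53 ⇒ 373 = 8p ⇒ p = 46.625, Q = 146.25.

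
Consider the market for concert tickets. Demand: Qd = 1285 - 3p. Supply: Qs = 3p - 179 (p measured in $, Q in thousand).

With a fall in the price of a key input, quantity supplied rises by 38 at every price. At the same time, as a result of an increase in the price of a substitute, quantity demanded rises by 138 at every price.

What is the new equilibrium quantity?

641

Initially, 1285 - 3p = 3p - 179, so 1464 = 6p and p = 244, Q = 553.
The shock moves the curves to Qd = 1423 - 3p and Qs = 3p - 141.
Equate the new curves: 1423 - 3p = 3p - 141, giving 1564 = 6p, p = 782/3 ≈ 260.6667, Q = 641.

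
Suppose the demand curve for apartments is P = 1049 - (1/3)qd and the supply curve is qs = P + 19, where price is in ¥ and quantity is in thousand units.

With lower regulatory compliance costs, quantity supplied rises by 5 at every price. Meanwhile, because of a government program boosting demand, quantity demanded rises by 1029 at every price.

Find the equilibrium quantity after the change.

Original equilibrium: 3147 - 3P = P + 19 gives 3128 = 4P, so P = 782 and q = 801.
The new curves are qd = 4176 - 3P (demand) and qs = P + 24 (supply).
New equilibrium: 4176 - 3P = P + 24 ⇒ 4152 = 4P ⇒ P = 1038, q = 1062.

1062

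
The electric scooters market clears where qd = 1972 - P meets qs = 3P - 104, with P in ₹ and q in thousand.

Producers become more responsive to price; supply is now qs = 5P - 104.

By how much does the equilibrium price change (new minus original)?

Solve the original market: 1972 - P = 3P - 104, hence P = 519 and q = 1453.
The shock moves the curves to qd = 1972 - P and qs = 5P - 104.
New equilibrium: 1972 - P = 5P - 104 ⇒ 2076 = 6P ⇒ P = 346, q = 1626.
ΔP = 346 − 519 = -173.

-173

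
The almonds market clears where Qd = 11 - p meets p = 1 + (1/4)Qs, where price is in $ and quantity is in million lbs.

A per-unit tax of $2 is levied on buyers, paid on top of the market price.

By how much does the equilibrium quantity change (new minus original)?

Before the shock: 11 - p = 4p - 4 ⇒ 15 = 5p ⇒ p = 3, Q = 8.
Since buyers pay the price plus the tax, the effective demand curve becomes Qd = 9 - p.
Clearing the new market: 9 - p = 4p - 4, so p = 2.6 and Q = 6.4.
ΔQ = 6.4 − 8 = -1.6.

-1.6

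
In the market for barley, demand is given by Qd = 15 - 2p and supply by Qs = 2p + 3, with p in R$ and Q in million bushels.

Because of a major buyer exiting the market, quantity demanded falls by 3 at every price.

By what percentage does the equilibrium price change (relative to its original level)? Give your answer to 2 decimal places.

Original equilibrium: 15 - 2p = 2p + 3 gives 12 = 4p, so p = 3 and Q = 9.
The new curves are Qd = 12 - 2p (demand) and Qs = 2p + 3 (supply).
Setting them equal: 12 - 2p = 2p + 3 → 9 = 4p, so p = 2.25 and Q = 7.5.
%Δp = (2.25 − 3) / 3 × 100 = -25.00%.

-25.00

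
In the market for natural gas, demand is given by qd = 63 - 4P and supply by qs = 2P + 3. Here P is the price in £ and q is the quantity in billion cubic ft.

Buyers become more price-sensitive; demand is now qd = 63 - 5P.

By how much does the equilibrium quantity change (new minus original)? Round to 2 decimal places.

-2.86

Original equilibrium: 63 - 4P = 2P + 3 gives 60 = 6P, so P = 10 and q = 23.
After the shift, demand is qd = 63 - 5P and supply is qs = 2P + 3.
New equilibrium: 63 - 5P = 2P + 3 ⇒ 60 = 7P ⇒ P = 60/7 ≈ 8.5714, q = 141/7 ≈ 20.1429.
Δq = 20.1429 − 23 = -2.86.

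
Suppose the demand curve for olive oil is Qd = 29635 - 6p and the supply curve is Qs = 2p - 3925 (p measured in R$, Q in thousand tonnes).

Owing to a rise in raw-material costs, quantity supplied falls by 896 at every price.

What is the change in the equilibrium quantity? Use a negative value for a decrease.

-672

Solve the original market: 29635 - 6p = 2p - 3925, hence p = 4195 and Q = 4465.
The new curves are Qd = 29635 - 6p (demand) and Qs = 2p - 4821 (supply).
Equate the new curves: 29635 - 6p = 2p - 4821, giving 34456 = 8p, p = 4307, Q = 3793.
ΔQ = 3793 − 4465 = -672.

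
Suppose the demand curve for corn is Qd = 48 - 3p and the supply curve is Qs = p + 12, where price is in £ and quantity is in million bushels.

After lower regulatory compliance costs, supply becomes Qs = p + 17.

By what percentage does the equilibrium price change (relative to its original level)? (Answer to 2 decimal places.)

Before the shock: 48 - 3p = p + 12 ⇒ 36 = 4p ⇒ p = 9, Q = 21.
With the change applied: demand Qd = 48 - 3p, supply Qs = p + 17.
New equilibrium: 48 - 3p = p + 17 ⇒ 31 = 4p ⇒ p = 7.75, Q = 24.75.
%Δp = (7.75 − 9) / 9 × 100 = -13.89%.

-13.89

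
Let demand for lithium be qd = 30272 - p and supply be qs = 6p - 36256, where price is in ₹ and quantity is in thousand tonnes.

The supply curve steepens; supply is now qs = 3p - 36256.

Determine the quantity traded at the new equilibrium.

13640

Before the shock: 30272 - p = 6p - 36256 ⇒ 66528 = 7p ⇒ p = 9504, q = 20768.
The new curves are qd = 30272 - p (demand) and qs = 3p - 36256 (supply).
Setting them equal: 30272 - p = 3p - 36256 → 66528 = 4p, so p = 16632 and q = 13640.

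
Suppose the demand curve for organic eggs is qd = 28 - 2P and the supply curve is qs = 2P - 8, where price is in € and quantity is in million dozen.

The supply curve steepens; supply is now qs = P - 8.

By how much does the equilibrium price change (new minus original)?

+3

Before the shock: 28 - 2P = 2P - 8 ⇒ 36 = 4P ⇒ P = 9, q = 10.
With the change applied: demand qd = 28 - 2P, supply qs = P - 8.
Setting them equal: 28 - 2P = P - 8 → 36 = 3P, so P = 12 and q = 4.
ΔP = 12 − 9 = +3.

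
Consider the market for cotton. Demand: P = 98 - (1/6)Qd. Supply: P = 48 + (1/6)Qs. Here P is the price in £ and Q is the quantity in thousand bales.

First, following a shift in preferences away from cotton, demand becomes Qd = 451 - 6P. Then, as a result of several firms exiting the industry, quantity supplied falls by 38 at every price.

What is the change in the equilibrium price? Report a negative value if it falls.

Initially, 588 - 6P = 6P - 288, so 876 = 12P and P = 73, Q = 150.
After the shift, demand is Qd = 451 - 6P and supply is Qs = 6P - 326.
Equate the new curves: 451 - 6P = 6P - 326, giving 777 = 12P, P = 64.75, Q = 62.5.
ΔP = 64.75 − 73 = -8.25.

-8.25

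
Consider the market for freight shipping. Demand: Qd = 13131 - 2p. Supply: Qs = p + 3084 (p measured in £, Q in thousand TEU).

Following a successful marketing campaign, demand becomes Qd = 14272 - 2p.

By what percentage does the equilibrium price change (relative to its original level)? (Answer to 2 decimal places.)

+11.36

Original equilibrium: 13131 - 2p = p + 3084 gives 10047 = 3p, so p = 3349 and Q = 6433.
The new curves are Qd = 14272 - 2p (demand) and Qs = p + 3084 (supply).
Clearing the new market: 14272 - 2p = p + 3084, so p = 11188/3 ≈ 3729.3333 and Q = 20440/3 ≈ 6813.3333.
%Δp = (3729.3333 − 3349) / 3349 × 100 = +11.36%.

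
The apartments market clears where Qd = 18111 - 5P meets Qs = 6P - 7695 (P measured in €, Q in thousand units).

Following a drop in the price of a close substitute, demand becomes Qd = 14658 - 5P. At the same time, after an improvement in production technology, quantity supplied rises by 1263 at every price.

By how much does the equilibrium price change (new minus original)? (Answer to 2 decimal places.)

-428.73

Before the shock: 18111 - 5P = 6P - 7695 ⇒ 25806 = 11P ⇒ P = 2346, Q = 6381.
With the change applied: demand Qd = 14658 - 5P, supply Qs = 6P - 6432.
New equilibrium: 14658 - 5P = 6P - 6432 ⇒ 21090 = 11P ⇒ P = 21090/11 ≈ 1917.2727, Q = 55788/11 ≈ 5071.6364.
ΔP = 1917.2727 − 2346 = -428.73.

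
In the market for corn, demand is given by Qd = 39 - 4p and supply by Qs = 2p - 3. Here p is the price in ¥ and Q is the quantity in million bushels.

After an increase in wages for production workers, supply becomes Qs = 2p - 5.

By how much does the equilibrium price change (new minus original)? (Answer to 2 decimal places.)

Before the shock: 39 - 4p = 2p - 3 ⇒ 42 = 6p ⇒ p = 7, Q = 11.
The new curves are Qd = 39 - 4p (demand) and Qs = 2p - 5 (supply).
Clearing the new market: 39 - 4p = 2p - 5, so p = 22/3 ≈ 7.3333 and Q = 29/3 ≈ 9.6667.
Δp = 7.3333 − 7 = +0.33.

+0.33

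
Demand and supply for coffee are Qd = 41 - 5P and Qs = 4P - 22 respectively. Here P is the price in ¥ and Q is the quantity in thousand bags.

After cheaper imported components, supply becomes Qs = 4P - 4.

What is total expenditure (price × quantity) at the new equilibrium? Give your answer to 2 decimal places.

80.00

Before the shock: 41 - 5P = 4P - 22 ⇒ 63 = 9P ⇒ P = 7, Q = 6.
The new curves are Qd = 41 - 5P (demand) and Qs = 4P - 4 (supply).
Equate the new curves: 41 - 5P = 4P - 4, giving 45 = 9P, P = 5, Q = 16.
New expenditure = 5 × 16 = 80.00.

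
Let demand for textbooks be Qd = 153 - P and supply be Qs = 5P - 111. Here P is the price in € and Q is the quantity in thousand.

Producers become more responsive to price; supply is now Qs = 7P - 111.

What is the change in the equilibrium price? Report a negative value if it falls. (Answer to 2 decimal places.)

Solve the original market: 153 - P = 5P - 111, hence P = 44 and Q = 109.
The new curves are Qd = 153 - P (demand) and Qs = 7P - 111 (supply).
Clearing the new market: 153 - P = 7P - 111, so P = 33 and Q = 120.
ΔP = 33 − 44 = -11.00.

-11.00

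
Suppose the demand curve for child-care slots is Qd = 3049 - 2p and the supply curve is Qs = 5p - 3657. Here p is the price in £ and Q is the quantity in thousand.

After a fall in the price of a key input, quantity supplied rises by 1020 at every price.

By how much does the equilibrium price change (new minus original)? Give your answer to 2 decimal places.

-145.71

Solve the original market: 3049 - 2p = 5p - 3657, hence p = 958 and Q = 1133.
After the shift, demand is Qd = 3049 - 2p and supply is Qs = 5p - 2637.
New equilibrium: 3049 - 2p = 5p - 2637 ⇒ 5686 = 7p ⇒ p = 5686/7 ≈ 812.2857, Q = 9971/7 ≈ 1424.4286.
Δp = 812.2857 − 958 = -145.71.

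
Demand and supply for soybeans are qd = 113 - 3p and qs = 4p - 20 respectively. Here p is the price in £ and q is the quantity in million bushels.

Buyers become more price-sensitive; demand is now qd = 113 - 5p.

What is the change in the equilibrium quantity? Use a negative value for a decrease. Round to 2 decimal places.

Initially, 113 - 3p = 4p - 20, so 133 = 7p and p = 19, q = 56.
After the shift, demand is qd = 113 - 5p and supply is qs = 4p - 20.
Clearing the new market: 113 - 5p = 4p - 20, so p = 133/9 ≈ 14.7778 and q = 352/9 ≈ 39.1111.
Δq = 39.1111 − 56 = -16.89.

-16.89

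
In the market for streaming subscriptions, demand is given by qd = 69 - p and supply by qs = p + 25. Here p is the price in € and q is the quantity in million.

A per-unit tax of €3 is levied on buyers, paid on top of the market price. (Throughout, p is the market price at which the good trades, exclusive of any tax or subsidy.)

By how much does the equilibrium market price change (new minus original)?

-1.5

Before the shock: 69 - p = p + 25 ⇒ 44 = 2p ⇒ p = 22, q = 47.
Since buyers pay the price plus the tax, the effective demand curve becomes qd = 66 - p.
Setting them equal: 66 - p = p + 25 → 41 = 2p, so p = 20.5 and q = 45.5.
Δp = 20.5 − 22 = -1.5.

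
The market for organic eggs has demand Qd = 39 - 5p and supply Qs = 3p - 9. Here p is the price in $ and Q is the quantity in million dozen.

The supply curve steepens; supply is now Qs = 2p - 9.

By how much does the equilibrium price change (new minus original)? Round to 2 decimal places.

+0.86

Initially, 39 - 5p = 3p - 9, so 48 = 8p and p = 6, Q = 9.
After the shift, demand is Qd = 39 - 5p and supply is Qs = 2p - 9.
Clearing the new market: 39 - 5p = 2p - 9, so p = 48/7 ≈ 6.8571 and Q = 33/7 ≈ 4.7143.
Δp = 6.8571 − 6 = +0.86.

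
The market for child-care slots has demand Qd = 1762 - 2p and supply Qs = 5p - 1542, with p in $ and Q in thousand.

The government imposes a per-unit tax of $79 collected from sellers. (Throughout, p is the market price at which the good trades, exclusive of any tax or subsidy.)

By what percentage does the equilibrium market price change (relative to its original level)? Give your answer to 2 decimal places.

Original equilibrium: 1762 - 2p = 5p - 1542 gives 3304 = 7p, so p = 472 and Q = 818.
Since sellers keep the price net of the tax, the effective supply curve becomes Qs = 5p - 1937.
Setting them equal: 1762 - 2p = 5p - 1937 → 3699 = 7p, so p = 3699/7 ≈ 528.4286 and Q = 4936/7 ≈ 705.1429.
%Δp = (528.4286 − 472) / 472 × 100 = +11.96%.

+11.96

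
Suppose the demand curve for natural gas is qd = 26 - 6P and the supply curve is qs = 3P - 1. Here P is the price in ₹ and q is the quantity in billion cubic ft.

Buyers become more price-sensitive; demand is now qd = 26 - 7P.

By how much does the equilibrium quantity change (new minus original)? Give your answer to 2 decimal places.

Solve the original market: 26 - 6P = 3P - 1, hence P = 3 and q = 8.
With the change applied: demand qd = 26 - 7P, supply qs = 3P - 1.
New equilibrium: 26 - 7P = 3P - 1 ⇒ 27 = 10P ⇒ P = 2.7, q = 7.1.
Δq = 7.1 − 8 = -0.90.

-0.90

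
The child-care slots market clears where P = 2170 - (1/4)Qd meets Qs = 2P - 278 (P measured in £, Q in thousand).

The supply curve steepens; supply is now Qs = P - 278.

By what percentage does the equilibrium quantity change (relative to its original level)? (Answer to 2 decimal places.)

-44.11

Initially, 8680 - 4P = 2P - 278, so 8958 = 6P and P = 1493, Q = 2708.
The shock moves the curves to Qd = 8680 - 4P and Qs = P - 278.
Clearing the new market: 8680 - 4P = P - 278, so P = 1791.6 and Q = 1513.6.
%ΔQ = (1513.6 − 2708) / 2708 × 100 = -44.11%.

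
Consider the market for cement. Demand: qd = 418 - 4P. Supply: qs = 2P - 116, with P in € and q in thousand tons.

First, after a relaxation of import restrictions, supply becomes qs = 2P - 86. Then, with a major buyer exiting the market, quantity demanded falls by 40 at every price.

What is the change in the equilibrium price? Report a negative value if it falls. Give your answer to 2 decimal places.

-11.67

Original equilibrium: 418 - 4P = 2P - 116 gives 534 = 6P, so P = 89 and q = 62.
With the change applied: demand qd = 378 - 4P, supply qs = 2P - 86.
New equilibrium: 378 - 4P = 2P - 86 ⇒ 464 = 6P ⇒ P = 232/3 ≈ 77.3333, q = 206/3 ≈ 68.6667.
ΔP = 77.3333 − 89 = -11.67.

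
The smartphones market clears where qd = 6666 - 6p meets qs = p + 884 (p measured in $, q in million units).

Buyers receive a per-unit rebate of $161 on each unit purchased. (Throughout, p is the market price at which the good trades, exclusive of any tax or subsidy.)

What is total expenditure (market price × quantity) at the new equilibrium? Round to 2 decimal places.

1781472.00

Before the shock: 6666 - 6p = p + 884 ⇒ 5782 = 7p ⇒ p = 826, q = 1710.
Since buyers' out-of-pocket price is the market price minus the rebate, the effective demand curve becomes qd = 7632 - 6p.
Setting them equal: 7632 - 6p = p + 884 → 6748 = 7p, so p = 964 and q = 1848.
New expenditure = 964 × 1848 = 1781472.00.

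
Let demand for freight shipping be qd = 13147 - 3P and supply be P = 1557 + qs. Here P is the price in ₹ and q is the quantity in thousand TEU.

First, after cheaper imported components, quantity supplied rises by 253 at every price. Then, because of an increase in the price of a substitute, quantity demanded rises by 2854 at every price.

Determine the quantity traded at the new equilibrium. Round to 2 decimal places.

3022.25

Original equilibrium: 13147 - 3P = P - 1557 gives 14704 = 4P, so P = 3676 and q = 2119.
The shock moves the curves to qd = 16001 - 3P and qs = P - 1304.
Clearing the new market: 16001 - 3P = P - 1304, so P = 4326.25 and q = 3022.25.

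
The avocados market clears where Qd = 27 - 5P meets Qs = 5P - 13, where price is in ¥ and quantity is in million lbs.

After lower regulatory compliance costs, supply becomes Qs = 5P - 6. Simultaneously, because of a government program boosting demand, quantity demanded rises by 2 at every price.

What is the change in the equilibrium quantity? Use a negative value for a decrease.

+4.5

Before the shock: 27 - 5P = 5P - 13 ⇒ 40 = 10P ⇒ P = 4, Q = 7.
The shock moves the curves to Qd = 29 - 5P and Qs = 5P - 6.
Equate the new curves: 29 - 5P = 5P - 6, giving 35 = 10P, P = 3.5, Q = 11.5.
ΔQ = 11.5 − 7 = +4.5.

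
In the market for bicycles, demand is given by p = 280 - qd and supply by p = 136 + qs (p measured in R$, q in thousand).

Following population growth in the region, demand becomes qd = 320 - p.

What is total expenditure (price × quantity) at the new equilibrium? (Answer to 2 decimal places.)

20976.00

Initially, 280 - p = p - 136, so 416 = 2p and p = 208, q = 72.
The shock moves the curves to qd = 320 - p and qs = p - 136.
Equate the new curves: 320 - p = p - 136, giving 456 = 2p, p = 228, q = 92.
New expenditure = 228 × 92 = 20976.00.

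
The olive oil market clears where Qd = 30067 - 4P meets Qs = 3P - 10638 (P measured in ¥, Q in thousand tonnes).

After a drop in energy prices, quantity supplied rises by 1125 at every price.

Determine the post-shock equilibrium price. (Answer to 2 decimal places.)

Initially, 30067 - 4P = 3P - 10638, so 40705 = 7P and P = 5815, Q = 6807.
After the shift, demand is Qd = 30067 - 4P and supply is Qs = 3P - 9513.
Clearing the new market: 30067 - 4P = 3P - 9513, so P = 39580/7 ≈ 5654.2857 and Q = 52149/7 ≈ 7449.8571.

5654.29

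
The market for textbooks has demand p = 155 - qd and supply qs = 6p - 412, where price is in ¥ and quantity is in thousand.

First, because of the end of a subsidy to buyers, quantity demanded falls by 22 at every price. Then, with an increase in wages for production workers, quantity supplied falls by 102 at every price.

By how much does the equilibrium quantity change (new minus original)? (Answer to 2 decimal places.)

Original equilibrium: 155 - p = 6p - 412 gives 567 = 7p, so p = 81 and q = 74.
The new curves are qd = 133 - p (demand) and qs = 6p - 514 (supply).
Equate the new curves: 133 - p = 6p - 514, giving 647 = 7p, p = 647/7 ≈ 92.4286, q = 284/7 ≈ 40.5714.
Δq = 40.5714 − 74 = -33.43.

-33.43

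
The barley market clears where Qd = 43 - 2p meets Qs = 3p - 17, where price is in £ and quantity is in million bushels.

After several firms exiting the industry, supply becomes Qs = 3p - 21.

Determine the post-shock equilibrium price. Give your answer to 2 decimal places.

12.80

Initially, 43 - 2p = 3p - 17, so 60 = 5p and p = 12, Q = 19.
After the shift, demand is Qd = 43 - 2p and supply is Qs = 3p - 21.
Equate the new curves: 43 - 2p = 3p - 21, giving 64 = 5p, p = 12.8, Q = 17.4.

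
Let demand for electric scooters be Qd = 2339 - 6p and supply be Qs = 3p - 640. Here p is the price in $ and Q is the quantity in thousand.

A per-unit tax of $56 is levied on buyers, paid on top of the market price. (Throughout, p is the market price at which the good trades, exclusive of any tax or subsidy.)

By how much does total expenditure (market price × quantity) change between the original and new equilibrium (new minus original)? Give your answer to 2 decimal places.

-46069.33

Before the shock: 2339 - 6p = 3p - 640 ⇒ 2979 = 9p ⇒ p = 331, Q = 353.
Since buyers pay the price plus the tax, the effective demand curve becomes Qd = 2003 - 6p.
Equate the new curves: 2003 - 6p = 3p - 640, giving 2643 = 9p, p = 881/3 ≈ 293.6667, Q = 241.
Expenditure moves from 331×353 = 116843 to 293.6667×241 = 70773.6667; change = -46069.33.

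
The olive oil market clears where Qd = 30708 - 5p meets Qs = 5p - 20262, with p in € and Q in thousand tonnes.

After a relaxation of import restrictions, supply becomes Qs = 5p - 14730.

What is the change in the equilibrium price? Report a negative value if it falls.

-553.2

Before the shock: 30708 - 5p = 5p - 20262 ⇒ 50970 = 10p ⇒ p = 5097, Q = 5223.
The new curves are Qd = 30708 - 5p (demand) and Qs = 5p - 14730 (supply).
Setting them equal: 30708 - 5p = 5p - 14730 → 45438 = 10p, so p = 4543.8 and Q = 7989.
Δp = 4543.8 − 5097 = -553.2.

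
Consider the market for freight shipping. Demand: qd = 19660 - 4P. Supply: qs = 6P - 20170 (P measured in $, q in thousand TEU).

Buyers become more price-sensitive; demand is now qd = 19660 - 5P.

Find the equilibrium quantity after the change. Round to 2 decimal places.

Before the shock: 19660 - 4P = 6P - 20170 ⇒ 39830 = 10P ⇒ P = 3983, q = 3728.
The new curves are qd = 19660 - 5P (demand) and qs = 6P - 20170 (supply).
Equate the new curves: 19660 - 5P = 6P - 20170, giving 39830 = 11P, P = 39830/11 ≈ 3620.9091, q = 17110/11 ≈ 1555.4545.

1555.45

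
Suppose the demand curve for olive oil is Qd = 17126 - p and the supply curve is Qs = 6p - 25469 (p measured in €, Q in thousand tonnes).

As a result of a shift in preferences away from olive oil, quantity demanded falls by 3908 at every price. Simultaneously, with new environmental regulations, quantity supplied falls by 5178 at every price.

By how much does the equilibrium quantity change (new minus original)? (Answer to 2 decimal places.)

-4089.43

Original equilibrium: 17126 - p = 6p - 25469 gives 42595 = 7p, so p = 6085 and Q = 11041.
The new curves are Qd = 13218 - p (demand) and Qs = 6p - 30647 (supply).
Equate the new curves: 13218 - p = 6p - 30647, giving 43865 = 7p, p = 43865/7 ≈ 6266.4286, Q = 48661/7 ≈ 6951.5714.
ΔQ = 6951.5714 − 11041 = -4089.43.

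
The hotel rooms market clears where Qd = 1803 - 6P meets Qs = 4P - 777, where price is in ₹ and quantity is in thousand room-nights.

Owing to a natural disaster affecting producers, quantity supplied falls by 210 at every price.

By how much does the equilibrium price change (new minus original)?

Solve the original market: 1803 - 6P = 4P - 777, hence P = 258 and Q = 255.
The shock moves the curves to Qd = 1803 - 6P and Qs = 4P - 987.
Equate the new curves: 1803 - 6P = 4P - 987, giving 2790 = 10P, P = 279, Q = 129.
ΔP = 279 − 258 = +21.

+21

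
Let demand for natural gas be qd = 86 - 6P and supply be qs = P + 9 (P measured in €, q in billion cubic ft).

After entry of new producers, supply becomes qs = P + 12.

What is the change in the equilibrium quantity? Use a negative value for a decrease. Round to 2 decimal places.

Original equilibrium: 86 - 6P = P + 9 gives 77 = 7P, so P = 11 and q = 20.
The shock moves the curves to qd = 86 - 6P and qs = P + 12.
Setting them equal: 86 - 6P = P + 12 → 74 = 7P, so P = 74/7 ≈ 10.5714 and q = 158/7 ≈ 22.5714.
Δq = 22.5714 − 20 = +2.57.

+2.57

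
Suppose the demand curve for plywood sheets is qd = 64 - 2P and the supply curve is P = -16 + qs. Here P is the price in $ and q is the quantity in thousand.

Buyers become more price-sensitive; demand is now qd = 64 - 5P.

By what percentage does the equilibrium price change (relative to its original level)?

Before the shock: 64 - 2P = P + 16 ⇒ 48 = 3P ⇒ P = 16, q = 32.
The new curves are qd = 64 - 5P (demand) and qs = P + 16 (supply).
Setting them equal: 64 - 5P = P + 16 → 48 = 6P, so P = 8 and q = 24.
%ΔP = (8 − 16) / 16 × 100 = -50%.

-50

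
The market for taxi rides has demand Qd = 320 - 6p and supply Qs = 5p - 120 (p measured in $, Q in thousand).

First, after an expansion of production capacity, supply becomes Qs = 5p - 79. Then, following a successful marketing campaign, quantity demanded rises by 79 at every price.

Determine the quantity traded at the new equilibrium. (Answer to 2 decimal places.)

Original equilibrium: 320 - 6p = 5p - 120 gives 440 = 11p, so p = 40 and Q = 80.
With the change applied: demand Qd = 399 - 6p, supply Qs = 5p - 79.
Setting them equal: 399 - 6p = 5p - 79 → 478 = 11p, so p = 478/11 ≈ 43.4545 and Q = 1521/11 ≈ 138.2727.

138.27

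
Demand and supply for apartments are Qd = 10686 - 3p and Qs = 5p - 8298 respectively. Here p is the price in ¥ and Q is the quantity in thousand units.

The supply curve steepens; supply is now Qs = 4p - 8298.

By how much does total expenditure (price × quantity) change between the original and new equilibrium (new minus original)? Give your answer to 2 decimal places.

-1548891.00

Before the shock: 10686 - 3p = 5p - 8298 ⇒ 18984 = 8p ⇒ p = 2373, Q = 3567.
The shock moves the curves to Qd = 10686 - 3p and Qs = 4p - 8298.
Setting them equal: 10686 - 3p = 4p - 8298 → 18984 = 7p, so p = 2712 and Q = 2550.
Expenditure moves from 2373×3567 = 8464491 to 2712×2550 = 6915600; change = -1548891.00.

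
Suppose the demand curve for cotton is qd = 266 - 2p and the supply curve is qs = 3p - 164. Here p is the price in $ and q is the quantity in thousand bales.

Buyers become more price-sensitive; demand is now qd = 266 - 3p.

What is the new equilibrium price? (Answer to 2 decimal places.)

Initially, 266 - 2p = 3p - 164, so 430 = 5p and p = 86, q = 94.
The shock moves the curves to qd = 266 - 3p and qs = 3p - 164.
Clearing the new market: 266 - 3p = 3p - 164, so p = 215/3 ≈ 71.6667 and q = 51.

71.67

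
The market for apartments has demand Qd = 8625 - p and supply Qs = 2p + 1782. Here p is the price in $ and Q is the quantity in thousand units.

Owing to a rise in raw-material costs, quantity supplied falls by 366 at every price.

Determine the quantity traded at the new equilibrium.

6222

Original equilibrium: 8625 - p = 2p + 1782 gives 6843 = 3p, so p = 2281 and Q = 6344.
The shock moves the curves to Qd = 8625 - p and Qs = 2p + 1416.
New equilibrium: 8625 - p = 2p + 1416 ⇒ 7209 = 3p ⇒ p = 2403, Q = 6222.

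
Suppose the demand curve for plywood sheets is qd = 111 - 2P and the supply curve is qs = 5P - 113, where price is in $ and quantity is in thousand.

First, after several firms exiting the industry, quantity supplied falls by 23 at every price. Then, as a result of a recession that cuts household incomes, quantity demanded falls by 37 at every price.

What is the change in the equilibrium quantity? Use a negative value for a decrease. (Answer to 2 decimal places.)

Initially, 111 - 2P = 5P - 113, so 224 = 7P and P = 32, q = 47.
After the shift, demand is qd = 74 - 2P and supply is qs = 5P - 136.
Clearing the new market: 74 - 2P = 5P - 136, so P = 30 and q = 14.
Δq = 14 − 47 = -33.00.

-33.00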